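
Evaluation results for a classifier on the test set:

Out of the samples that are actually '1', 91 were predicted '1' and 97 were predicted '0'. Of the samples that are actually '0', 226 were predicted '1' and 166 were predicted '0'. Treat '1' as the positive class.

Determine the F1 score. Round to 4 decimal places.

Precision = TP/(TP+FP) = 91/317 = 0.2871
Recall = TP/(TP+FN) = 91/188 = 0.4840
F1 = 2·TP/(2·TP+FP+FN) = 182/505 = 0.3604

0.3604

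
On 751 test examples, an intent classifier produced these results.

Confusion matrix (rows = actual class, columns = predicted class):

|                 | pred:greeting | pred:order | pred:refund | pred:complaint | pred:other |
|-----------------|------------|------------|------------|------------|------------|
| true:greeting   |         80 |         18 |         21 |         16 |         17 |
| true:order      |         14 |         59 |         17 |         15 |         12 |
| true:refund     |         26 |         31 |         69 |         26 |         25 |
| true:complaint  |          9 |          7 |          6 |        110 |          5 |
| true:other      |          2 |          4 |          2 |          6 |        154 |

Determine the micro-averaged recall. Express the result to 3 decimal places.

0.628

Micro-averaging pools counts across classes: ΣTP=472, ΣFP=279, ΣFN=279.
Micro-recall = TP/(TP+FN) on pooled counts = 0.628 (equals overall accuracy in single-label multiclass).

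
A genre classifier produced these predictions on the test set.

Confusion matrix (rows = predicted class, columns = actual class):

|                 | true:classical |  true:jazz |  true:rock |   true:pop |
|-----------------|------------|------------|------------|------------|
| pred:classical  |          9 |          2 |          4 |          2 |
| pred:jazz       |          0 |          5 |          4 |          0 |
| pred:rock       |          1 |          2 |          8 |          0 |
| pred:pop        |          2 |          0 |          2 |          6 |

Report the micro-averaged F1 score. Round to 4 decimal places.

0.5957

Micro-averaging pools counts across classes: ΣTP=28, ΣFP=19, ΣFN=19.
Micro-F1 score = 2·TP/(2·TP+FP+FN) on pooled counts = 0.5957 (equals overall accuracy in single-label multiclass).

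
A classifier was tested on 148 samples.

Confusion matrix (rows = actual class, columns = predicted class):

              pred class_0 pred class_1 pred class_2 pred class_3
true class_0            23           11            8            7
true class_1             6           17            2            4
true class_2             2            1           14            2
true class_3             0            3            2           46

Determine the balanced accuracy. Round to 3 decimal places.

0.674

Balanced accuracy = mean of per-class recall.
  class_0: recall = 23/49 = 0.4694
  class_1: recall = 17/29 = 0.5862
  class_2: recall = 14/19 = 0.7368
  class_3: recall = 46/51 = 0.9020
Mean = (0.4694 + 0.5862 + 0.7368 + 0.9020) / 4 = 0.674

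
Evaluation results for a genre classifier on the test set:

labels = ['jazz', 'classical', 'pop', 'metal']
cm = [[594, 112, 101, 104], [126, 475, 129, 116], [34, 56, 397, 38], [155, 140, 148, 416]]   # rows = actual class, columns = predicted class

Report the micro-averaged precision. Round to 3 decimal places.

Micro-averaging pools counts across classes: ΣTP=1882, ΣFP=1259, ΣFN=1259.
Micro-precision = TP/(TP+FP) on pooled counts = 0.599 (equals overall accuracy in single-label multiclass).

0.599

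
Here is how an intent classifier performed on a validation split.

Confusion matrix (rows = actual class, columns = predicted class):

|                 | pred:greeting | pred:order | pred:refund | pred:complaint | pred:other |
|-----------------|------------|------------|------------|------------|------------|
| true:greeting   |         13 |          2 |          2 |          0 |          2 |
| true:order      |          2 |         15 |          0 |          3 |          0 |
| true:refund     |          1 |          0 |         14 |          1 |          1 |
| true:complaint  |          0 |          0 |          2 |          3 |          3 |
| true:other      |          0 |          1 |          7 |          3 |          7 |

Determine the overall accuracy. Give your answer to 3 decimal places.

0.634

Accuracy = trace / total = (13+15+14+3+7=52) / 82 = 52/82 = 0.634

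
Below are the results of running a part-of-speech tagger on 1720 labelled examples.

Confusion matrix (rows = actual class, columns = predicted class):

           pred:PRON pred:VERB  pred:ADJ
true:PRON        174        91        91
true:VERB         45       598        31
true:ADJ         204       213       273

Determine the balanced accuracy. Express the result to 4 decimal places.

Balanced accuracy = mean of per-class recall.
  PRON: recall = 174/356 = 0.48876
  VERB: recall = 598/674 = 0.88724
  ADJ: recall = 273/690 = 0.39565
Mean = (0.48876 + 0.88724 + 0.39565) / 3 = 0.5906

0.5906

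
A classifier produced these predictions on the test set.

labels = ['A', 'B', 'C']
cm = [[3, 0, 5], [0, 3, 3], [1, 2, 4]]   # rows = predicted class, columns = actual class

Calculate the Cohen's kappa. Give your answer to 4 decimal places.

Observed agreement pₒ = trace/N = 10/21 = 0.47619
Expected agreement pₑ = Σ (rowᵢ·colᵢ)/N² = (4·8 + 5·6 + 12·7)/21² = 0.33107
κ = (pₒ − pₑ)/(1 − pₑ) = (0.47619 − 0.33107)/(1 − 0.33107) = 0.2169

0.2169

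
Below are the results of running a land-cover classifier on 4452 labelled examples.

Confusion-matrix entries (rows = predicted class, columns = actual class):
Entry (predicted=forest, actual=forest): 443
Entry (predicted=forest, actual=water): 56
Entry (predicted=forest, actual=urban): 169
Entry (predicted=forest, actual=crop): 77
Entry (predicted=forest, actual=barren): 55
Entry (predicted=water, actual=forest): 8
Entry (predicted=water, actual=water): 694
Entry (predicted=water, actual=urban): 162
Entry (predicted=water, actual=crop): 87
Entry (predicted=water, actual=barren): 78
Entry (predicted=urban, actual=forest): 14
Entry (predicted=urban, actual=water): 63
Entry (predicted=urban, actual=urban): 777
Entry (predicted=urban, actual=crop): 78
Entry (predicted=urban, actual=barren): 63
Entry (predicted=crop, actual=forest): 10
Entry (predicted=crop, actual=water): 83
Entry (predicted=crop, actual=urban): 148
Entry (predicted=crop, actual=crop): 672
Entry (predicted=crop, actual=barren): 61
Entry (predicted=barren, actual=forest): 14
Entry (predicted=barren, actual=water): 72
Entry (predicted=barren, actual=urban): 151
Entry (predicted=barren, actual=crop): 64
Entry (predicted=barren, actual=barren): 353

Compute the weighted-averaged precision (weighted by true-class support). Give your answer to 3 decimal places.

0.680

Per-class precision (TP/(TP+FP)):
  forest: TP=443, FP=56+169+77+55=357 → 443/800 = 0.5538
  water: TP=694, FP=8+162+87+78=335 → 694/1029 = 0.6744
  urban: TP=777, FP=14+63+78+63=218 → 777/995 = 0.7809
  crop: TP=672, FP=10+83+148+61=302 → 672/974 = 0.6899
  barren: TP=353, FP=14+72+151+64=301 → 353/654 = 0.5398
Weighted-precision = Σ (supportᵢ/N)·precisionᵢ with N=4452: (489/4452)·0.5538 + (968/4452)·0.6744 + (1407/4452)·0.7809 + (978/4452)·0.6899 + (610/4452)·0.5398 = 0.680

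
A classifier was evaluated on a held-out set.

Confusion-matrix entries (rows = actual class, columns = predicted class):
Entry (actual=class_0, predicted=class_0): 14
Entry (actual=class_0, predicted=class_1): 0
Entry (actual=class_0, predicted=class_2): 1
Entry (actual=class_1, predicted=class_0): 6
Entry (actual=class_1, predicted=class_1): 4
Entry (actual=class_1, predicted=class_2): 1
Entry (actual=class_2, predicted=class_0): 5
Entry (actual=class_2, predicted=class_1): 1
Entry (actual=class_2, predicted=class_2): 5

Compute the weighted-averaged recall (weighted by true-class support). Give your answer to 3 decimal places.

0.622

Per-class recall (TP/(TP+FN)):
  class_0: TP=14, FN=0+1=1 → 14/15 = 0.9333
  class_1: TP=4, FN=6+1=7 → 4/11 = 0.3636
  class_2: TP=5, FN=5+1=6 → 5/11 = 0.4545
Weighted-recall = Σ (supportᵢ/N)·recallᵢ with N=37: (15/37)·0.9333 + (11/37)·0.3636 + (11/37)·0.4545 = 0.622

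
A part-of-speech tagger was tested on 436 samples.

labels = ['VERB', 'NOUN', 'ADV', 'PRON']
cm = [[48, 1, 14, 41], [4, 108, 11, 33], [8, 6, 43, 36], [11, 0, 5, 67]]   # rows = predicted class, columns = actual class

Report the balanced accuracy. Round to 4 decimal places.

0.6457

Balanced accuracy = mean of per-class recall.
  VERB: recall = 48/71 = 0.67606
  NOUN: recall = 108/115 = 0.93913
  ADV: recall = 43/73 = 0.58904
  PRON: recall = 67/177 = 0.37853
Mean = (0.67606 + 0.93913 + 0.58904 + 0.37853) / 4 = 0.6457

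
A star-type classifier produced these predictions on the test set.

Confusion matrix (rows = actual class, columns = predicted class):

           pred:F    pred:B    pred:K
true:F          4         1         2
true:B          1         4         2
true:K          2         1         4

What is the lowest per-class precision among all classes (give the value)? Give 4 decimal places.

0.5000

Per-class precision (TP/(TP+FP)):
  F: TP=4, FP=1+2=3 → 4/7 = 0.57143
  B: TP=4, FP=1+1=2 → 4/6 = 0.66667
  K: TP=4, FP=2+2=4 → 4/8 = 0.50000
Lowest is class 'K' with precision = 0.5000.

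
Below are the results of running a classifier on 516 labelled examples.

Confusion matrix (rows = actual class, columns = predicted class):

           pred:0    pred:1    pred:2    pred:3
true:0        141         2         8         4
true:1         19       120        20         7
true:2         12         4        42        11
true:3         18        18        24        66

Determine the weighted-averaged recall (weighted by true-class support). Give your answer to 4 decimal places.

Per-class recall (TP/(TP+FN)):
  0: TP=141, FN=2+8+4=14 → 141/155 = 0.90968
  1: TP=120, FN=19+20+7=46 → 120/166 = 0.72289
  2: TP=42, FN=12+4+11=27 → 42/69 = 0.60870
  3: TP=66, FN=18+18+24=60 → 66/126 = 0.52381
Weighted-recall = Σ (supportᵢ/N)·recallᵢ with N=516: (155/516)·0.90968 + (166/516)·0.72289 + (69/516)·0.60870 + (126/516)·0.52381 = 0.7151

0.7151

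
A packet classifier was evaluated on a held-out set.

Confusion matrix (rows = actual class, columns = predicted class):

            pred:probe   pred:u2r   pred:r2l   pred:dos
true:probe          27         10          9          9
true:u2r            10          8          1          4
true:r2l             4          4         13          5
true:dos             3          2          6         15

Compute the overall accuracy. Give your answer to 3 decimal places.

0.485

Accuracy = trace / total = (27+8+13+15=63) / 130 = 63/130 = 0.485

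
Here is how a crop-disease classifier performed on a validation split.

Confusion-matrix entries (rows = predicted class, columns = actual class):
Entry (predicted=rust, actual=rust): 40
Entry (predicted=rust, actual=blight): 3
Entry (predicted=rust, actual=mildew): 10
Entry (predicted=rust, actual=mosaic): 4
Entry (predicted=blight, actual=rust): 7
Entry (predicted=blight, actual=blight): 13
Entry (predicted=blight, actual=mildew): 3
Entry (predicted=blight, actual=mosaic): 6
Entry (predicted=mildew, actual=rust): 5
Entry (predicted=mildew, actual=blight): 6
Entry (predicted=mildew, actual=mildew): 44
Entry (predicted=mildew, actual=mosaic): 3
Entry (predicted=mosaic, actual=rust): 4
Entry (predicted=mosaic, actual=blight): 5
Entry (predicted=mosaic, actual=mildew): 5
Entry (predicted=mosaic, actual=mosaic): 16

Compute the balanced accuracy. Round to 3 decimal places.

Balanced accuracy = mean of per-class recall.
  rust: recall = 40/56 = 0.7143
  blight: recall = 13/27 = 0.4815
  mildew: recall = 44/62 = 0.7097
  mosaic: recall = 16/29 = 0.5517
Mean = (0.7143 + 0.4815 + 0.7097 + 0.5517) / 4 = 0.614

0.614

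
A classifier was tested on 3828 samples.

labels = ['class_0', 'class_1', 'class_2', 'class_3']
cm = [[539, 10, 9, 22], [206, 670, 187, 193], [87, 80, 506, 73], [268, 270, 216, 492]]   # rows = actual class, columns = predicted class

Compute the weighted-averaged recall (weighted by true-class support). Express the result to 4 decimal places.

0.5765

Per-class recall (TP/(TP+FN)):
  class_0: TP=539, FN=10+9+22=41 → 539/580 = 0.92931
  class_1: TP=670, FN=206+187+193=586 → 670/1256 = 0.53344
  class_2: TP=506, FN=87+80+73=240 → 506/746 = 0.67828
  class_3: TP=492, FN=268+270+216=754 → 492/1246 = 0.39486
Weighted-recall = Σ (supportᵢ/N)·recallᵢ with N=3828: (580/3828)·0.92931 + (1256/3828)·0.53344 + (746/3828)·0.67828 + (1246/3828)·0.39486 = 0.5765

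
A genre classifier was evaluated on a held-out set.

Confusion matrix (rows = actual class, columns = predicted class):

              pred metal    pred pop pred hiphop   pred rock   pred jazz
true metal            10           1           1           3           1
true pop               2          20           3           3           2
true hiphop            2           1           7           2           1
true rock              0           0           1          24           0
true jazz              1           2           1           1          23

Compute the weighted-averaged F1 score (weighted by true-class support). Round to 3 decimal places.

Per-class F1 score (2·TP/(2·TP+FP+FN)):
  metal: TP=10, FP=2+2+0+1=5, FN=1+1+3+1=6 → 20/31 = 0.6452
  pop: TP=20, FP=1+1+0+2=4, FN=2+3+3+2=10 → 40/54 = 0.7407
  hiphop: TP=7, FP=1+3+1+1=6, FN=2+1+2+1=6 → 14/26 = 0.5385
  rock: TP=24, FP=3+3+2+1=9, FN=0+0+1+0=1 → 48/58 = 0.8276
  jazz: TP=23, FP=1+2+1+0=4, FN=1+2+1+1=5 → 46/55 = 0.8364
Weighted-F1 score = Σ (supportᵢ/N)·F1 scoreᵢ with N=112: (16/112)·0.6452 + (30/112)·0.7407 + (13/112)·0.5385 + (25/112)·0.8276 + (28/112)·0.8364 = 0.747

0.747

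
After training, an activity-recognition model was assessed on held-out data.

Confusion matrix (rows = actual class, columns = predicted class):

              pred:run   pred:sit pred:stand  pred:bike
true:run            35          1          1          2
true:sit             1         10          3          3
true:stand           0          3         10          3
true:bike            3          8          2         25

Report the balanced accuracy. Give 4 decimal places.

0.6921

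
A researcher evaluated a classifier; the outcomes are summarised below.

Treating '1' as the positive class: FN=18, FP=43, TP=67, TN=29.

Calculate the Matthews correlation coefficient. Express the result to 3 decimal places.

MCC = (TP·TN − FP·FN) / √((TP+FP)(TP+FN)(TN+FP)(TN+FN))
Numerator = 67·29 − 43·18 = 1169
Denominator = √(110·85·72·47) = √31640400 = 5624.9800
MCC = 1169 / 5624.9800 = 0.208

0.208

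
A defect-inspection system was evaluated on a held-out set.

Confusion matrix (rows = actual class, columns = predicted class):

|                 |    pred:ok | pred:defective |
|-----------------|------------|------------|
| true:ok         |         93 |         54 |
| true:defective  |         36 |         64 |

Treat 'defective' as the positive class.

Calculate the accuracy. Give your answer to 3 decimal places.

0.636

Accuracy = (TP+TN)/N = (64+93)/247 = 0.636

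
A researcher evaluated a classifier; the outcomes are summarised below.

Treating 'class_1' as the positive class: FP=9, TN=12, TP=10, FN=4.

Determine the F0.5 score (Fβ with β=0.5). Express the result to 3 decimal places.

Fβ = (1+β²)·TP / ((1+β²)·TP + β²·FN + FP), with β²=1/4
= 1.25·10 / (1.25·10 + 0.25·4 + 9) = 0.556

0.556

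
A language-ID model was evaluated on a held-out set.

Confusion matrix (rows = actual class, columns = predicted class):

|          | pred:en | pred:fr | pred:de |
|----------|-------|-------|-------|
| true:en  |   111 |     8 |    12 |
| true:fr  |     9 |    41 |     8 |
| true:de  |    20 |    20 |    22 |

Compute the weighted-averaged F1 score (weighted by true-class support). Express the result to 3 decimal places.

Per-class F1 score (2·TP/(2·TP+FP+FN)):
  en: TP=111, FP=9+20=29, FN=8+12=20 → 222/271 = 0.8192
  fr: TP=41, FP=8+20=28, FN=9+8=17 → 82/127 = 0.6457
  de: TP=22, FP=12+8=20, FN=20+20=40 → 44/104 = 0.4231
Weighted-F1 score = Σ (supportᵢ/N)·F1 scoreᵢ with N=251: (131/251)·0.8192 + (58/251)·0.6457 + (62/251)·0.4231 = 0.681

0.681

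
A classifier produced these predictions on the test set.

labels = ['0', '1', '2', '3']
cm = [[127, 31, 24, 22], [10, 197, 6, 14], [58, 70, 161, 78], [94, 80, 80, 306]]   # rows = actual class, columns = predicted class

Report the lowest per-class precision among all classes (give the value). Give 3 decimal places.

Per-class precision (TP/(TP+FP)):
  0: TP=127, FP=10+58+94=162 → 127/289 = 0.4394
  1: TP=197, FP=31+70+80=181 → 197/378 = 0.5212
  2: TP=161, FP=24+6+80=110 → 161/271 = 0.5941
  3: TP=306, FP=22+14+78=114 → 306/420 = 0.7286
Lowest is class '0' with precision = 0.439.

0.439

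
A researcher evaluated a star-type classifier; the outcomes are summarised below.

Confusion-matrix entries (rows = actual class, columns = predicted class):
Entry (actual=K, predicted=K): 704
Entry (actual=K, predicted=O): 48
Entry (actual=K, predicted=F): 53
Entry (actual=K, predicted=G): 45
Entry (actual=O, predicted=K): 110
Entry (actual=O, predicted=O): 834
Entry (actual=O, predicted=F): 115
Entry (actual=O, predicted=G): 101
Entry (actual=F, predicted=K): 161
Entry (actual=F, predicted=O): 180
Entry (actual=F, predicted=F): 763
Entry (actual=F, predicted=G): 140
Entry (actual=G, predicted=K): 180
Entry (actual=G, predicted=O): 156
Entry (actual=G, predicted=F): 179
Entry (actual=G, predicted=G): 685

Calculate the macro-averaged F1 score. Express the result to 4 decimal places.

0.6707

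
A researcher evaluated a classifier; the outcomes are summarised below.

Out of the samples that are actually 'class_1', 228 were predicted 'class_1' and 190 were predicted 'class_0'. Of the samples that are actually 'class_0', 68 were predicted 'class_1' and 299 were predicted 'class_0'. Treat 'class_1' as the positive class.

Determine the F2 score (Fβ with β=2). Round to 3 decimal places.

0.579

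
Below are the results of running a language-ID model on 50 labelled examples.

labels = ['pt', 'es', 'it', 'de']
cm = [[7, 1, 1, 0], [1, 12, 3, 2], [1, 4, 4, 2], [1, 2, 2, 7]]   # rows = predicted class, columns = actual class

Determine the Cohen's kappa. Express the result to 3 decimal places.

0.452

Observed agreement pₒ = trace/N = 30/50 = 0.6000
Expected agreement pₑ = Σ (rowᵢ·colᵢ)/N² = (10·9 + 19·18 + 10·11 + 11·12)/50² = 0.2696
κ = (pₒ − pₑ)/(1 − pₑ) = (0.6000 − 0.2696)/(1 − 0.2696) = 0.452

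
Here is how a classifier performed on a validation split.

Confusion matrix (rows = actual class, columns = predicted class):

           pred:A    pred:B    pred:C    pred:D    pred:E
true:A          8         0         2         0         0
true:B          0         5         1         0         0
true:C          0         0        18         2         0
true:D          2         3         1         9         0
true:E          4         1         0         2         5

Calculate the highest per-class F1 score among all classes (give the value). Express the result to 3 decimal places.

Per-class F1 score (2·TP/(2·TP+FP+FN)):
  A: TP=8, FP=0+0+2+4=6, FN=0+2+0+0=2 → 16/24 = 0.6667
  B: TP=5, FP=0+0+3+1=4, FN=0+1+0+0=1 → 10/15 = 0.6667
  C: TP=18, FP=2+1+1+0=4, FN=0+0+2+0=2 → 36/42 = 0.8571
  D: TP=9, FP=0+0+2+2=4, FN=2+3+1+0=6 → 18/28 = 0.6429
  E: TP=5, FP=0+0+0+0=0, FN=4+1+0+2=7 → 10/17 = 0.5882
Highest is class 'C' with F1 score = 0.857.

0.857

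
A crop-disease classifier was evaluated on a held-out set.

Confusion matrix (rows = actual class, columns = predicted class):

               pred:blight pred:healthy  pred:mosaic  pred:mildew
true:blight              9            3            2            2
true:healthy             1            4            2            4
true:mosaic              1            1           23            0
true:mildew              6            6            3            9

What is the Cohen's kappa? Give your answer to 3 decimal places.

Observed agreement pₒ = trace/N = 45/76 = 0.5921
Expected agreement pₑ = Σ (rowᵢ·colᵢ)/N² = (16·17 + 11·14 + 25·30 + 24·15)/76² = 0.2659
κ = (pₒ − pₑ)/(1 − pₑ) = (0.5921 − 0.2659)/(1 − 0.2659) = 0.444

0.444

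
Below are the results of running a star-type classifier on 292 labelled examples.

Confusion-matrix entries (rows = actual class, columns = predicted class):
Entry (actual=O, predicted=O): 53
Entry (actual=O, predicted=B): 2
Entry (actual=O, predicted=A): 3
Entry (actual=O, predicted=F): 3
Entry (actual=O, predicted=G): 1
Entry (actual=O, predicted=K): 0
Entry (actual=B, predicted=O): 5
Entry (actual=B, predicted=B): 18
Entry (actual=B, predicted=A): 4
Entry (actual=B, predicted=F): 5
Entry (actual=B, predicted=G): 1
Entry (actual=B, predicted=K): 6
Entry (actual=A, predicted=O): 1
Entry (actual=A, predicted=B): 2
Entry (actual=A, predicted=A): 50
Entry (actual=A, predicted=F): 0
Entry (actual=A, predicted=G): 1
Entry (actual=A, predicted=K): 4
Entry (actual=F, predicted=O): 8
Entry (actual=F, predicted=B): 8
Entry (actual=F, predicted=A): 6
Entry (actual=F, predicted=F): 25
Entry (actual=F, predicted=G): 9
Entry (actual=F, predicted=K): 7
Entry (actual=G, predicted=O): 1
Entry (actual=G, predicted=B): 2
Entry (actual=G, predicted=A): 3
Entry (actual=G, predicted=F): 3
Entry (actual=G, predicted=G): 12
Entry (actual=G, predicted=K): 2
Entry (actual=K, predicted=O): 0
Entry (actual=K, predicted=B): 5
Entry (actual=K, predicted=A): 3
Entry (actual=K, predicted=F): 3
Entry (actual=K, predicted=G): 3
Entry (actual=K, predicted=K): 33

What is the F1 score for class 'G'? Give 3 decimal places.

F1 score = 2·TP/(2·TP+FP+FN).
G: TP=12, FP=1+1+1+9+3=15, FN=1+2+3+3+2=11 → 24/50 = 0.4800

0.480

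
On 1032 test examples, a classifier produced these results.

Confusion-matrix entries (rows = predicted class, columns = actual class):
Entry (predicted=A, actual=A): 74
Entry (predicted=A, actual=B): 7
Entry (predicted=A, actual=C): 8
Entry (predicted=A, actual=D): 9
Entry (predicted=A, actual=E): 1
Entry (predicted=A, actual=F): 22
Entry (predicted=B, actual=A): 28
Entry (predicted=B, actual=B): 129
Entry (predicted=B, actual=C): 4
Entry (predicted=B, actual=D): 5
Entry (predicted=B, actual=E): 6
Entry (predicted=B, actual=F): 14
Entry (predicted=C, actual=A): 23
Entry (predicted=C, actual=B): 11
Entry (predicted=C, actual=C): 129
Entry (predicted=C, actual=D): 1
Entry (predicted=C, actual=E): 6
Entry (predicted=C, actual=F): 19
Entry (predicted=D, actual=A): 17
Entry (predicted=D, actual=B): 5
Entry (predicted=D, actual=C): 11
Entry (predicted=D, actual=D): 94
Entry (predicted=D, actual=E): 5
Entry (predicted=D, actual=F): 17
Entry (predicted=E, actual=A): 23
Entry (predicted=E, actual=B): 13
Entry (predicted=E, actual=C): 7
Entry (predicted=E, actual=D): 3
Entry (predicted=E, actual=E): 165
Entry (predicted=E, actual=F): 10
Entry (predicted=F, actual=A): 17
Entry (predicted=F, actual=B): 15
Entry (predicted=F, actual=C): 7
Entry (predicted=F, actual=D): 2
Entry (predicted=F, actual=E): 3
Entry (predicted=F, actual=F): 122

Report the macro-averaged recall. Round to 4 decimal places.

0.7017

Per-class recall (TP/(TP+FN)):
  A: TP=74, FN=28+23+17+23+17=108 → 74/182 = 0.40659
  B: TP=129, FN=7+11+5+13+15=51 → 129/180 = 0.71667
  C: TP=129, FN=8+4+11+7+7=37 → 129/166 = 0.77711
  D: TP=94, FN=9+5+1+3+2=20 → 94/114 = 0.82456
  E: TP=165, FN=1+6+6+5+3=21 → 165/186 = 0.88710
  F: TP=122, FN=22+14+19+17+10=82 → 122/204 = 0.59804
Macro-recall = mean = (0.40659 + 0.71667 + 0.77711 + 0.82456 + 0.88710 + 0.59804) / 6 = 0.7017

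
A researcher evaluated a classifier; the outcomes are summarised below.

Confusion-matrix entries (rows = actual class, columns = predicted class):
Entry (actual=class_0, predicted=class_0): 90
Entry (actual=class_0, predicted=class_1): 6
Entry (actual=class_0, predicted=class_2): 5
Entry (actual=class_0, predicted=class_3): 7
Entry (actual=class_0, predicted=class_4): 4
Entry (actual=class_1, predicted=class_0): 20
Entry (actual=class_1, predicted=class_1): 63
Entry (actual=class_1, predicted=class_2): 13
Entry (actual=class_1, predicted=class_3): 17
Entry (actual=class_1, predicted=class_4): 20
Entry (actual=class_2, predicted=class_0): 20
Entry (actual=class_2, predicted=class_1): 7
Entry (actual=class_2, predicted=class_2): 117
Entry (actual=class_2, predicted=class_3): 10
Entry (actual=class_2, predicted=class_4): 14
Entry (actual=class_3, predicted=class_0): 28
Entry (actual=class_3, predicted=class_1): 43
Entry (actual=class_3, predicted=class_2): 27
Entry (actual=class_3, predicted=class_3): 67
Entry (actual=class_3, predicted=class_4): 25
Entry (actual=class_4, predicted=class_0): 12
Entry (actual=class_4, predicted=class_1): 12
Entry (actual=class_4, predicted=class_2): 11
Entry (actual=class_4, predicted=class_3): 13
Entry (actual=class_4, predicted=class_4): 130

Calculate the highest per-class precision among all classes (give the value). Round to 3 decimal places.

0.676

Per-class precision (TP/(TP+FP)):
  class_0: TP=90, FP=20+20+28+12=80 → 90/170 = 0.5294
  class_1: TP=63, FP=6+7+43+12=68 → 63/131 = 0.4809
  class_2: TP=117, FP=5+13+27+11=56 → 117/173 = 0.6763
  class_3: TP=67, FP=7+17+10+13=47 → 67/114 = 0.5877
  class_4: TP=130, FP=4+20+14+25=63 → 130/193 = 0.6736
Highest is class 'class_2' with precision = 0.676.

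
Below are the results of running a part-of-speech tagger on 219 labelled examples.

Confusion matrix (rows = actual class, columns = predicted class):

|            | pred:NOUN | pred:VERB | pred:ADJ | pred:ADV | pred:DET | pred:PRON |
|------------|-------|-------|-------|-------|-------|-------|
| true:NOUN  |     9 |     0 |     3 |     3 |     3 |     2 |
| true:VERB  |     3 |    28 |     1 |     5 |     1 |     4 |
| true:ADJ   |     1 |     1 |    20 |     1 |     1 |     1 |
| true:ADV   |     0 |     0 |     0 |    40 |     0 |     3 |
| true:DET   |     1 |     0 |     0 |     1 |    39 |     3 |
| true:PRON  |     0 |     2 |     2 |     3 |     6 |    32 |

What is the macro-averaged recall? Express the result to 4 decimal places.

Per-class recall (TP/(TP+FN)):
  NOUN: TP=9, FN=0+3+3+3+2=11 → 9/20 = 0.45000
  VERB: TP=28, FN=3+1+5+1+4=14 → 28/42 = 0.66667
  ADJ: TP=20, FN=1+1+1+1+1=5 → 20/25 = 0.80000
  ADV: TP=40, FN=0+0+0+0+3=3 → 40/43 = 0.93023
  DET: TP=39, FN=1+0+0+1+3=5 → 39/44 = 0.88636
  PRON: TP=32, FN=0+2+2+3+6=13 → 32/45 = 0.71111
Macro-recall = mean = (0.45000 + 0.66667 + 0.80000 + 0.93023 + 0.88636 + 0.71111) / 6 = 0.7407

0.7407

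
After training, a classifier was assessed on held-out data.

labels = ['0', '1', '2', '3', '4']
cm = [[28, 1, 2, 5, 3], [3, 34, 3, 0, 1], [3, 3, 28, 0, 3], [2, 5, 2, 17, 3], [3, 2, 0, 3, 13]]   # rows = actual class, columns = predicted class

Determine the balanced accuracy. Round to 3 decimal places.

0.702

Balanced accuracy = mean of per-class recall.
  0: recall = 28/39 = 0.7179
  1: recall = 34/41 = 0.8293
  2: recall = 28/37 = 0.7568
  3: recall = 17/29 = 0.5862
  4: recall = 13/21 = 0.6190
Mean = (0.7179 + 0.8293 + 0.7568 + 0.5862 + 0.6190) / 5 = 0.702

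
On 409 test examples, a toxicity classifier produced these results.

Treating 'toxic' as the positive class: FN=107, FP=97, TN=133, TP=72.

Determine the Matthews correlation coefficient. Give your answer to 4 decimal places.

-0.0197

MCC = (TP·TN − FP·FN) / √((TP+FP)(TP+FN)(TN+FP)(TN+FN))
Numerator = 72·133 − 97·107 = -803
Denominator = √(169·179·230·240) = √1669855200 = 40863.8618
MCC = -803 / 40863.8618 = -0.0197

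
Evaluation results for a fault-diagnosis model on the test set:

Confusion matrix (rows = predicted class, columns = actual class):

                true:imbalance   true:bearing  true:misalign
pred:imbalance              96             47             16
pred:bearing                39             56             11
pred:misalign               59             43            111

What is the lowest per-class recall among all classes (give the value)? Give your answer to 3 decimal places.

0.384

Per-class recall (TP/(TP+FN)):
  imbalance: TP=96, FN=39+59=98 → 96/194 = 0.4948
  bearing: TP=56, FN=47+43=90 → 56/146 = 0.3836
  misalign: TP=111, FN=16+11=27 → 111/138 = 0.8043
Lowest is class 'bearing' with recall = 0.384.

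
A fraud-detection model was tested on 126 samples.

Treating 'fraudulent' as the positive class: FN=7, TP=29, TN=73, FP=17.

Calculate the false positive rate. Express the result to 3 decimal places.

FPR = FP/(FP+TN) = 17/(17+73) = 0.189

0.189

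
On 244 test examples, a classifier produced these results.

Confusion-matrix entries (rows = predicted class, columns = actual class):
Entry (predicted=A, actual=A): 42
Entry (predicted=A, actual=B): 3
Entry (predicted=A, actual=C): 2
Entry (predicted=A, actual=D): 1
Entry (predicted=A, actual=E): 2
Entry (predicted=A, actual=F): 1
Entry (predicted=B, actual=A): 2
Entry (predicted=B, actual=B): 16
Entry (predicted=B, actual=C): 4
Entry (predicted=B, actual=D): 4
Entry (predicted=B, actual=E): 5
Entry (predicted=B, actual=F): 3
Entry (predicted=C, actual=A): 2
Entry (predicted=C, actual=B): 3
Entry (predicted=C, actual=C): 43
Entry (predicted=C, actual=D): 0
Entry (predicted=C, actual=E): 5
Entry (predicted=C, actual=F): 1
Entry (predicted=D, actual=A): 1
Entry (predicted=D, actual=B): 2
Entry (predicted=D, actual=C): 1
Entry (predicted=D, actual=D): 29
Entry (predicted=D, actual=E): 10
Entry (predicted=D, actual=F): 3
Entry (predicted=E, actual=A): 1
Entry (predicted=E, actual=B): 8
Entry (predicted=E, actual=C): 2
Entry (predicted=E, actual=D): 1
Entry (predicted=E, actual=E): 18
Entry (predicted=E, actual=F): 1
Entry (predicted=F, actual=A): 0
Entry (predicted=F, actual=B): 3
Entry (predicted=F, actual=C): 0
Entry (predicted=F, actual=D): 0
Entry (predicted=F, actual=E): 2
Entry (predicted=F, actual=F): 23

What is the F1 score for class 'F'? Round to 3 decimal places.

Take TP from the diagonal, FP from the rest of the 'F' prediction marginal, FN from the rest of the 'F' actual marginal.
F1 score = 2·TP/(2·TP+FP+FN).
F: TP=23, FP=0+3+0+0+2=5, FN=1+3+1+3+1=9 → 46/60 = 0.7667

0.767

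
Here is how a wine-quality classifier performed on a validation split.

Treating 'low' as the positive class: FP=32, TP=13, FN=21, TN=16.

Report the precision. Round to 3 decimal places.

Precision = TP/(TP+FP) = 13/(13+32) = 13/45 = 0.289

0.289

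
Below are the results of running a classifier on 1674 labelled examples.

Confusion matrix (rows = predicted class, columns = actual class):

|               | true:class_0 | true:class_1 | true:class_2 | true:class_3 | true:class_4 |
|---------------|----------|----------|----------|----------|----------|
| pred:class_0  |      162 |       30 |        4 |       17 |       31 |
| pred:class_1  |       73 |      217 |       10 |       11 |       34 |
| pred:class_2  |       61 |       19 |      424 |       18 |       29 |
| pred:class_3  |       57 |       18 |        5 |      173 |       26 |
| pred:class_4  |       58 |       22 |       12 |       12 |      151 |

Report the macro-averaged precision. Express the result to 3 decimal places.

Per-class precision (TP/(TP+FP)):
  class_0: TP=162, FP=30+4+17+31=82 → 162/244 = 0.6639
  class_1: TP=217, FP=73+10+11+34=128 → 217/345 = 0.6290
  class_2: TP=424, FP=61+19+18+29=127 → 424/551 = 0.7695
  class_3: TP=173, FP=57+18+5+26=106 → 173/279 = 0.6201
  class_4: TP=151, FP=58+22+12+12=104 → 151/255 = 0.5922
Macro-precision = mean = (0.6639 + 0.6290 + 0.7695 + 0.6201 + 0.5922) / 5 = 0.655

0.655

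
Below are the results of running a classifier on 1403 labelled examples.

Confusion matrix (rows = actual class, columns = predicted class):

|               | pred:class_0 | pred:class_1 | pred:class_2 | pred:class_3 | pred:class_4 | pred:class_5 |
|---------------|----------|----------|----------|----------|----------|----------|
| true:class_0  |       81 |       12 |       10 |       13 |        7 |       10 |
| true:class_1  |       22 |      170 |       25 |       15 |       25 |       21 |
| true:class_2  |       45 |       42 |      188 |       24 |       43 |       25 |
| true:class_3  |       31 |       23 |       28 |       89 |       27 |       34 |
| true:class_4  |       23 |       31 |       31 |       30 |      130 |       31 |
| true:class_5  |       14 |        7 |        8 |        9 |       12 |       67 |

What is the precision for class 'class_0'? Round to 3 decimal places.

precision = TP/(TP+FP).
class_0: TP=81, FP=22+45+31+23+14=135 → 81/216 = 0.3750

0.375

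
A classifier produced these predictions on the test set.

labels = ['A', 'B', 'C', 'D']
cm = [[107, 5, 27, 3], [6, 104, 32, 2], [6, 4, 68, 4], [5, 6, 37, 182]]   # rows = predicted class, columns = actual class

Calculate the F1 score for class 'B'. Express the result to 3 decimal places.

One-vs-rest for 'B': TP = diagonal; FP = other classes predicted 'B'; FN = 'B' predicted as other.
F1 score = 2·TP/(2·TP+FP+FN).
B: TP=104, FP=6+32+2=40, FN=5+4+6=15 → 208/263 = 0.7909

0.791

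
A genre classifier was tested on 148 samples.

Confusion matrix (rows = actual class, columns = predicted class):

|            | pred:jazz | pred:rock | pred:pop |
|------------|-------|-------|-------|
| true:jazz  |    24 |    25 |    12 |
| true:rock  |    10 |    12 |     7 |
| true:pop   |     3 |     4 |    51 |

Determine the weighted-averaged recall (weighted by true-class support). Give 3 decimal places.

Per-class recall (TP/(TP+FN)):
  jazz: TP=24, FN=25+12=37 → 24/61 = 0.3934
  rock: TP=12, FN=10+7=17 → 12/29 = 0.4138
  pop: TP=51, FN=3+4=7 → 51/58 = 0.8793
Weighted-recall = Σ (supportᵢ/N)·recallᵢ with N=148: (61/148)·0.3934 + (29/148)·0.4138 + (58/148)·0.8793 = 0.588

0.588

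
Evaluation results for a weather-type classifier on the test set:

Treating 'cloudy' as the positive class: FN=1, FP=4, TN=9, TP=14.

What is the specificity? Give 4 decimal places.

0.6923

Specificity = TN/(TN+FP) = 9/(9+4) = 0.6923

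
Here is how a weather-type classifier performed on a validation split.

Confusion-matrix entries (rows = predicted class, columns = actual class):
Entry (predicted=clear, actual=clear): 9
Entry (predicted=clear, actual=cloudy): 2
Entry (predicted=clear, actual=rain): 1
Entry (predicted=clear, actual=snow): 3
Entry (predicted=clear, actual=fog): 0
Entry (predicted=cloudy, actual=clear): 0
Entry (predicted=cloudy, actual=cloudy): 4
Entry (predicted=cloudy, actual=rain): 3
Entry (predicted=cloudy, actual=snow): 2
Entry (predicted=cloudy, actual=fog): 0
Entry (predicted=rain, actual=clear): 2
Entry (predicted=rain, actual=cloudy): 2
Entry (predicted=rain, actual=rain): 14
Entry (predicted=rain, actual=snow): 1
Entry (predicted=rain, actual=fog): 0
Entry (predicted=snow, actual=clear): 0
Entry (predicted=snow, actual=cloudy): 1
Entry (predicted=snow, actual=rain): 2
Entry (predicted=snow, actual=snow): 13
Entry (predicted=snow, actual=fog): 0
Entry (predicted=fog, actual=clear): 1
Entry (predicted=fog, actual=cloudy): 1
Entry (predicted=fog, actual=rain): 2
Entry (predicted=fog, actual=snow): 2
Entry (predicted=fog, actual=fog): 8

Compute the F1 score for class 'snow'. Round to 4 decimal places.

F1 score = 2·TP/(2·TP+FP+FN).
snow: TP=13, FP=0+1+2+0=3, FN=3+2+1+2=8 → 26/37 = 0.70270

0.7027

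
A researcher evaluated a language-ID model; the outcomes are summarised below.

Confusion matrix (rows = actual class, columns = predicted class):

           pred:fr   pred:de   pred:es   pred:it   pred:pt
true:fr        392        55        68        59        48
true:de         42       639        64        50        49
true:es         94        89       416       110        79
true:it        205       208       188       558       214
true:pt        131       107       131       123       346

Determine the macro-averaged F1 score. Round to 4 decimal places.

0.5238

Per-class F1 score (2·TP/(2·TP+FP+FN)):
  fr: TP=392, FP=42+94+205+131=472, FN=55+68+59+48=230 → 784/1486 = 0.52759
  de: TP=639, FP=55+89+208+107=459, FN=42+64+50+49=205 → 1278/1942 = 0.65808
  es: TP=416, FP=68+64+188+131=451, FN=94+89+110+79=372 → 832/1655 = 0.50272
  it: TP=558, FP=59+50+110+123=342, FN=205+208+188+214=815 → 1116/2273 = 0.49098
  pt: TP=346, FP=48+49+79+214=390, FN=131+107+131+123=492 → 692/1574 = 0.43964
Macro-F1 score = mean = (0.52759 + 0.65808 + 0.50272 + 0.49098 + 0.43964) / 5 = 0.5238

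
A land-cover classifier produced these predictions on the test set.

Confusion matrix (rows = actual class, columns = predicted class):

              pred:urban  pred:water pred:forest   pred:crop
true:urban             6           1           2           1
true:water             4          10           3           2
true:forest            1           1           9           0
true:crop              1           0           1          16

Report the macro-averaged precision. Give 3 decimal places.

0.694

Per-class precision (TP/(TP+FP)):
  urban: TP=6, FP=4+1+1=6 → 6/12 = 0.5000
  water: TP=10, FP=1+1+0=2 → 10/12 = 0.8333
  forest: TP=9, FP=2+3+1=6 → 9/15 = 0.6000
  crop: TP=16, FP=1+2+0=3 → 16/19 = 0.8421
Macro-precision = mean = (0.5000 + 0.8333 + 0.6000 + 0.8421) / 4 = 0.694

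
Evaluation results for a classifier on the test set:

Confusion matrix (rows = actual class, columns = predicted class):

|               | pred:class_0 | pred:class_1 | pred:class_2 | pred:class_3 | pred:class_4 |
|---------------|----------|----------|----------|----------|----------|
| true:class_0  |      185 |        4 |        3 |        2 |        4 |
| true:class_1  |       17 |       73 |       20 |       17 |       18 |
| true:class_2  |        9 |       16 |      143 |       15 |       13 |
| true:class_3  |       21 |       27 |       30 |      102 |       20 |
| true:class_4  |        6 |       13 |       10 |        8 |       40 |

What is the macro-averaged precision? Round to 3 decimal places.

Per-class precision (TP/(TP+FP)):
  class_0: TP=185, FP=17+9+21+6=53 → 185/238 = 0.7773
  class_1: TP=73, FP=4+16+27+13=60 → 73/133 = 0.5489
  class_2: TP=143, FP=3+20+30+10=63 → 143/206 = 0.6942
  class_3: TP=102, FP=2+17+15+8=42 → 102/144 = 0.7083
  class_4: TP=40, FP=4+18+13+20=55 → 40/95 = 0.4211
Macro-precision = mean = (0.7773 + 0.5489 + 0.6942 + 0.7083 + 0.4211) / 5 = 0.630

0.630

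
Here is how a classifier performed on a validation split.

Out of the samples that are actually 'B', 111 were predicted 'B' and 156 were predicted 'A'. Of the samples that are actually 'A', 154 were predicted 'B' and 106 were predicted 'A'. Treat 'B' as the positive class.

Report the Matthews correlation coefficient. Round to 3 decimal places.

-0.177

MCC = (TP·TN − FP·FN) / √((TP+FP)(TP+FN)(TN+FP)(TN+FN))
Numerator = 111·106 − 154·156 = -12258
Denominator = √(265·267·260·262) = √4819830600 = 69424.9998
MCC = -12258 / 69424.9998 = -0.177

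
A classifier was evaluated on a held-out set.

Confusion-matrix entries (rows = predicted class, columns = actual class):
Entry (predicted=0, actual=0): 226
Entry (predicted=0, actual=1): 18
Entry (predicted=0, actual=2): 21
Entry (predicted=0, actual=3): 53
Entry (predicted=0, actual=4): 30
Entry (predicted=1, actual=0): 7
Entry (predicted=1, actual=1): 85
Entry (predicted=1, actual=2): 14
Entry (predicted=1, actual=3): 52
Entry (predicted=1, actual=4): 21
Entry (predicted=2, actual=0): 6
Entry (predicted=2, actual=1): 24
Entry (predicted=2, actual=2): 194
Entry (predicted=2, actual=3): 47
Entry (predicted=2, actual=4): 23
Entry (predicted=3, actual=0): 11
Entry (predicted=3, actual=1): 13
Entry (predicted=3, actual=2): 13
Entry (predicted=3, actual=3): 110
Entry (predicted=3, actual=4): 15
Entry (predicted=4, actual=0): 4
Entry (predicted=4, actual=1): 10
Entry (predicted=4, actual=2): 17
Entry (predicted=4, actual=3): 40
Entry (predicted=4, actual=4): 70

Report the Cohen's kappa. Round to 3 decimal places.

0.507

Observed agreement pₒ = trace/N = 685/1124 = 0.6094
Expected agreement pₑ = Σ (rowᵢ·colᵢ)/N² = (254·348 + 150·179 + 259·294 + 302·162 + 159·141)/1124² = 0.2080
κ = (pₒ − pₑ)/(1 − pₑ) = (0.6094 − 0.2080)/(1 − 0.2080) = 0.507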